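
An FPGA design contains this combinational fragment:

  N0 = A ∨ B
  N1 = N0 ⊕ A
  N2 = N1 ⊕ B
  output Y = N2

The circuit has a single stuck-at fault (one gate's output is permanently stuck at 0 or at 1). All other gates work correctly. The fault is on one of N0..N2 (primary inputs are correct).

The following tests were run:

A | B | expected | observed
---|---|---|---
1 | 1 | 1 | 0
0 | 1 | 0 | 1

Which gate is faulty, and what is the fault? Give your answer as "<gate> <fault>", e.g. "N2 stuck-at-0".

Fault-free values for test 1 (A=1, B=1): N0=1, N1=0, N2=1, giving Y=1. Observed 0.
Test 1: faults giving observed 0 are {N0 stuck-at-0, N1 stuck-at-1, N2 stuck-at-0}.
Test 2 (A=0, B=1): fault-free N0=1, N1=1, N2=0 → 0; observed 1. Eliminates N1 stuck-at-1, N2 stuck-at-0.
Only N0 stuck-at-0 is consistent with every test.

N0 stuck-at-0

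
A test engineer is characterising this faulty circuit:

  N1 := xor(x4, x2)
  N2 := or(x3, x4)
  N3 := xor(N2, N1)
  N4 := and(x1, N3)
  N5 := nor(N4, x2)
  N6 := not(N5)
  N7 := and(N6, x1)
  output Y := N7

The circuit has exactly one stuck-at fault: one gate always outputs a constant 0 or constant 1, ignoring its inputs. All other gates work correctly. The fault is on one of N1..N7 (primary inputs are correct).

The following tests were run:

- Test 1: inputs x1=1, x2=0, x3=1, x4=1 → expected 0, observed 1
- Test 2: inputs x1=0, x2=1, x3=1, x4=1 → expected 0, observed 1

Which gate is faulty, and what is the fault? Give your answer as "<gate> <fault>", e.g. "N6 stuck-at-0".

N7 stuck-at-1

Fault-free values for test 1 (x1=1, x2=0, x3=1, x4=1): N1=1, N2=1, N3=0, N4=0, N5=1, N6=0, N7=0, giving Y=0. Observed 1.
Test 1: faults giving observed 1 are {N1 stuck-at-0, N2 stuck-at-0, N3 stuck-at-1, N4 stuck-at-1, N5 stuck-at-0, N6 stuck-at-1, N7 stuck-at-1}.
Test 2 (x1=0, x2=1, x3=1, x4=1): fault-free N1=0, N2=1, N3=1, N4=0, N5=0, N6=1, N7=0 → 0; observed 1. Eliminates N1 stuck-at-0, N2 stuck-at-0, N3 stuck-at-1, N4 stuck-at-1, N5 stuck-at-0, N6 stuck-at-1.
Only N7 stuck-at-1 is consistent with every test.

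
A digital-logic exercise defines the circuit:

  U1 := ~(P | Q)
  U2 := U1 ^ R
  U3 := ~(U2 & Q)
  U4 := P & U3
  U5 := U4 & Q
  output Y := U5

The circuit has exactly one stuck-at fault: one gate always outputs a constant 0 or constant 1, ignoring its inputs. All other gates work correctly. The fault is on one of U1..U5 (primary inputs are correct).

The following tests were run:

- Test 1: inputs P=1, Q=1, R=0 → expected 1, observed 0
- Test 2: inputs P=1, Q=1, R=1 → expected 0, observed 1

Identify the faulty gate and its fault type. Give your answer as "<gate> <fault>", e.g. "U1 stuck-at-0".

U1 stuck-at-1

Fault-free values for test 1 (P=1, Q=1, R=0): U1=0, U2=0, U3=1, U4=1, U5=1, giving Y=1. Observed 0.
Test 1: faults giving observed 0 are {U1 stuck-at-1, U2 stuck-at-1, U3 stuck-at-0, U4 stuck-at-0, U5 stuck-at-0}.
Test 2 (P=1, Q=1, R=1): fault-free U1=0, U2=1, U3=0, U4=0, U5=0 → 0; observed 1. Eliminates U2 stuck-at-1, U3 stuck-at-0, U4 stuck-at-0, U5 stuck-at-0.
Only U1 stuck-at-1 is consistent with every test.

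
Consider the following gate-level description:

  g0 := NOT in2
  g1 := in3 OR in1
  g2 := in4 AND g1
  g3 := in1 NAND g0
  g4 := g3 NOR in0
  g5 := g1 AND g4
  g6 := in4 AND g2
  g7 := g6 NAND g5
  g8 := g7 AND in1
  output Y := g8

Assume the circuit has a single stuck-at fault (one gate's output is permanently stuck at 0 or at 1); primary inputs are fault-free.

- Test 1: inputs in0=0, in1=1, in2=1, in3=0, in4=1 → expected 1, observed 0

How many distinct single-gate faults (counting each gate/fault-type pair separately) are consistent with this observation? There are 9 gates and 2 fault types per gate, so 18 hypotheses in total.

Fault-free: g0=0, g1=1, g2=1, g3=1, g4=0, g5=0, g6=1, g7=1, g8=1 → 1. Observed 0.
  g0: stuck-at-1 ✓; others ✗
  g1: none of the 2 fault types match ✗
  g2: none of the 2 fault types match ✗
  g3: stuck-at-0 ✓; others ✗
  g4: stuck-at-1 ✓; others ✗
  g5: stuck-at-1 ✓; others ✗
  g6: none of the 2 fault types match ✗
  g7: stuck-at-0 ✓; others ✗
  g8: stuck-at-0 ✓; others ✗
Consistent faults: {g0 stuck-at-1, g3 stuck-at-0, g4 stuck-at-1, g5 stuck-at-1, g7 stuck-at-0, g8 stuck-at-0} — 6 in all.

6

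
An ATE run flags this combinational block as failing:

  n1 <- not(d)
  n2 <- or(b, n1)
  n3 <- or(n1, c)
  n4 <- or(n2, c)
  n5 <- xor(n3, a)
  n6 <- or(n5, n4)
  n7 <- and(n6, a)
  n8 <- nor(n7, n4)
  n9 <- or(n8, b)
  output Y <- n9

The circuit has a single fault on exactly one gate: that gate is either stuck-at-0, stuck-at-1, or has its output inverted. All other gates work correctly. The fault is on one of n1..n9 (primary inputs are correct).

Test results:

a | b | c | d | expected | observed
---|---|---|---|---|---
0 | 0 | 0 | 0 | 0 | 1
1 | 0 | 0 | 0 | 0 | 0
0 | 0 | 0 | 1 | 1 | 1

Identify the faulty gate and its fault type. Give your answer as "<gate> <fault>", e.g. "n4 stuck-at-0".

Fault-free values for test 1 (a=0, b=0, c=0, d=0): n1=1, n2=1, n3=1, n4=1, n5=1, n6=1, n7=0, n8=0, n9=0, giving Y=0. Observed 1.
Test 1: faults giving observed 1 are {n1 stuck-at-0, n1 inverted output, n2 stuck-at-0, n2 inverted output, n4 stuck-at-0, n4 inverted output, n8 stuck-at-1, n8 inverted output, n9 stuck-at-1, n9 inverted output}.
Test 2 (a=1, b=0, c=0, d=0): fault-free n1=1, n2=1, n3=1, n4=1, n5=0, n6=1, n7=1, n8=0, n9=0 → 0; observed 0. Eliminates n2 stuck-at-0, n2 inverted output, n4 stuck-at-0, n4 inverted output, n8 stuck-at-1, n8 inverted output, n9 stuck-at-1, n9 inverted output.
Test 3 (a=0, b=0, c=0, d=1): fault-free n1=0, n2=0, n3=0, n4=0, n5=0, n6=0, n7=0, n8=1, n9=1 → 1; observed 1. Eliminates n1 inverted output.
Only n1 stuck-at-0 is consistent with every test.

n1 stuck-at-0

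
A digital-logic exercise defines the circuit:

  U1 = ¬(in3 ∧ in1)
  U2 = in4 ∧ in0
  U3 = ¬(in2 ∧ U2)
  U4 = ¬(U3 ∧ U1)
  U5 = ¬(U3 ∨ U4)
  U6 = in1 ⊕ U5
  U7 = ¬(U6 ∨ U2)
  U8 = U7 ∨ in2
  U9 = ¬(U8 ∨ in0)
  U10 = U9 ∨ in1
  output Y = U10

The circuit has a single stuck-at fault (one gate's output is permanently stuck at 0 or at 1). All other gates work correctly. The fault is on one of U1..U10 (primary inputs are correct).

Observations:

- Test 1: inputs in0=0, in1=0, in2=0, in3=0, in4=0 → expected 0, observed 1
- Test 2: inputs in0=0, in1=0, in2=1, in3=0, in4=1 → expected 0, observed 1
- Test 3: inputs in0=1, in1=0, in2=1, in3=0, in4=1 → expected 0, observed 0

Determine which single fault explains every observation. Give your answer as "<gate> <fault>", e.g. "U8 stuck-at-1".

Fault-free values for test 1 (in0=0, in1=0, in2=0, in3=0, in4=0): U1=1, U2=0, U3=1, U4=0, U5=0, U6=0, U7=1, U8=1, U9=0, U10=0, giving Y=0. Observed 1.
Test 1: faults giving observed 1 are {U2 stuck-at-1, U5 stuck-at-1, U6 stuck-at-1, U7 stuck-at-0, U8 stuck-at-0, U9 stuck-at-1, U10 stuck-at-1}.
Test 2 (in0=0, in1=0, in2=1, in3=0, in4=1): fault-free U1=1, U2=0, U3=1, U4=0, U5=0, U6=0, U7=1, U8=1, U9=0, U10=0 → 0; observed 1. Eliminates U2 stuck-at-1, U5 stuck-at-1, U6 stuck-at-1, U7 stuck-at-0.
Test 3 (in0=1, in1=0, in2=1, in3=0, in4=1): fault-free U1=1, U2=1, U3=0, U4=1, U5=0, U6=0, U7=0, U8=1, U9=0, U10=0 → 0; observed 0. Eliminates U9 stuck-at-1, U10 stuck-at-1.
Only U8 stuck-at-0 is consistent with every test.

U8 stuck-at-0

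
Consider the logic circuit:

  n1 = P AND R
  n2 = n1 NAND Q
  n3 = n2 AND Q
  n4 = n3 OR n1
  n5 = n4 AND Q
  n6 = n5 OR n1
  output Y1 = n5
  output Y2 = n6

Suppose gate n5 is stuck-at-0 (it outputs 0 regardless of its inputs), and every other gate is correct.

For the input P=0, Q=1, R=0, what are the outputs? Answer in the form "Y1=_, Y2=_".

Y1=0, Y2=0

Propagate with n5 forced: n1=0, n2=1, n3=1, n4=1, n5=0 [stuck-at-0], n6=0.
So the outputs are Y1=0, Y2=0. (Without the fault they would be Y1=1, Y2=1.)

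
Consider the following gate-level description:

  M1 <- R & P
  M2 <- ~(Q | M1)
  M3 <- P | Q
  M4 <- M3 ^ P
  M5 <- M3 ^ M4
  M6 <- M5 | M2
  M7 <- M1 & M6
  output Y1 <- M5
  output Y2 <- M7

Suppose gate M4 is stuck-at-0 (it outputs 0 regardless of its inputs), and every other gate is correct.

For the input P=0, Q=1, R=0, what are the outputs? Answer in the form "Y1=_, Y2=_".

Y1=1, Y2=0

Propagate with M4 forced: M1=0, M2=0, M3=1, M4=0 [stuck-at-0], M5=1, M6=1, M7=0.
So the outputs are Y1=1, Y2=0. (Without the fault they would be Y1=0, Y2=0.)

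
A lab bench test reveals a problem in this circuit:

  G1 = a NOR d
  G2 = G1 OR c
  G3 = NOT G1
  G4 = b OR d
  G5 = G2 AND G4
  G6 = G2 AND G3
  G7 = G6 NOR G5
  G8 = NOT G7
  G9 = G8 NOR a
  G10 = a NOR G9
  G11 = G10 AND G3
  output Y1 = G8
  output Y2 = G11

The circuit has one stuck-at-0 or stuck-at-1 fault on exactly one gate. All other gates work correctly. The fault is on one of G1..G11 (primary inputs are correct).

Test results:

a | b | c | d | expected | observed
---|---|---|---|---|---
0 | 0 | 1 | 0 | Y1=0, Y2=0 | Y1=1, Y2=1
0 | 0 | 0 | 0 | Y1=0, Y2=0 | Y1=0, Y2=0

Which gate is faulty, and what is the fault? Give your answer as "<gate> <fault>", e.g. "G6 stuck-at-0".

G1 stuck-at-0

Fault-free values for test 1 (a=0, b=0, c=1, d=0): G1=1, G2=1, G3=0, G4=0, G5=0, G6=0, G7=1, G8=0, G9=1, G10=0, G11=0, giving Y1=0, Y2=0. Observed Y1=1, Y2=1.
Test 1: faults giving observed Y1=1, Y2=1 are {G1 stuck-at-0, G3 stuck-at-1}.
Test 2 (a=0, b=0, c=0, d=0): fault-free G1=1, G2=1, G3=0, G4=0, G5=0, G6=0, G7=1, G8=0, G9=1, G10=0, G11=0 → Y1=0, Y2=0; observed Y1=0, Y2=0. Eliminates G3 stuck-at-1.
Only G1 stuck-at-0 is consistent with every test.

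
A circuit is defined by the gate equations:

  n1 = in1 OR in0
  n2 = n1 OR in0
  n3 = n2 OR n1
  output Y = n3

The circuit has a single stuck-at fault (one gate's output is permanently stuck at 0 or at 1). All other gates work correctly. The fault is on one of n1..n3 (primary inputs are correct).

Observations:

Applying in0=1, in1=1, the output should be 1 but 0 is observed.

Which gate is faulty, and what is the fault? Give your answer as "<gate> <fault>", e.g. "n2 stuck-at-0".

n3 stuck-at-0

Fault-free values for test 1 (in0=1, in1=1): n1=1, n2=1, n3=1, giving Y=1. Observed 0.
Test 1: faults giving observed 0 are {n3 stuck-at-0}.
Only n3 stuck-at-0 is consistent with every test.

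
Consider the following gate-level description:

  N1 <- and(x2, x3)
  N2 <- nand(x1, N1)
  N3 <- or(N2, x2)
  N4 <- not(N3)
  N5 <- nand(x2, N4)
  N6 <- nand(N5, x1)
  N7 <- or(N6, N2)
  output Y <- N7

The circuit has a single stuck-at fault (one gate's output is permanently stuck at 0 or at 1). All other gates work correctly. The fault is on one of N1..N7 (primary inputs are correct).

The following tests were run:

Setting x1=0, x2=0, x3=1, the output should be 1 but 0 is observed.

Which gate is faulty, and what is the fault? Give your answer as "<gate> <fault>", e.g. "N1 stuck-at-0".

Fault-free values for test 1 (x1=0, x2=0, x3=1): N1=0, N2=1, N3=1, N4=0, N5=1, N6=1, N7=1, giving Y=1. Observed 0.
Test 1: faults giving observed 0 are {N7 stuck-at-0}.
Only N7 stuck-at-0 is consistent with every test.

N7 stuck-at-0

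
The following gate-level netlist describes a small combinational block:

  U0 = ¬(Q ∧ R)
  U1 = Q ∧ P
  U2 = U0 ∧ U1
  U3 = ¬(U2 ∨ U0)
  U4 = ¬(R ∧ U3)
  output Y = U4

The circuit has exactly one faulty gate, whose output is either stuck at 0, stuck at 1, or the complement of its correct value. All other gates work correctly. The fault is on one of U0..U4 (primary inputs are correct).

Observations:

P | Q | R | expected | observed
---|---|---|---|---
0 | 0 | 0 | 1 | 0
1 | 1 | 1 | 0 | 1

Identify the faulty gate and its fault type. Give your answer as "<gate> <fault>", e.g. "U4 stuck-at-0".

U4 inverted output

Fault-free values for test 1 (P=0, Q=0, R=0): U0=1, U1=0, U2=0, U3=0, U4=1, giving Y=1. Observed 0.
Test 1: faults giving observed 0 are {U4 stuck-at-0, U4 inverted output}.
Test 2 (P=1, Q=1, R=1): fault-free U0=0, U1=1, U2=0, U3=1, U4=0 → 0; observed 1. Eliminates U4 stuck-at-0.
Only U4 inverted output is consistent with every test.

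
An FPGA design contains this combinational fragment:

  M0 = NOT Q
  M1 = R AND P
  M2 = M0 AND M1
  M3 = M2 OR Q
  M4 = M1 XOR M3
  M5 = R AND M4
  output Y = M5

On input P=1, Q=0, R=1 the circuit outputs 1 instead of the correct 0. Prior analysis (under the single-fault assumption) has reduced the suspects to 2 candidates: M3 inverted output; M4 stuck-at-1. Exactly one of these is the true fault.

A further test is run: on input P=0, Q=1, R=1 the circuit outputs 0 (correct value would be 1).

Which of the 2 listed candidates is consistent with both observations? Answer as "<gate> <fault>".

Evaluate each candidate on input P=0, Q=1, R=1:
  M3 inverted output: M0=0, M1=0, M2=0, M3=0 [inverted output], M4=0, M5=0 → 0 — matches
  M4 stuck-at-1: M0=0, M1=0, M2=0, M3=1, M4=1 [stuck-at-1], M5=1 → 1 — eliminated
Only M3 inverted output reproduces the observed 0.

M3 inverted output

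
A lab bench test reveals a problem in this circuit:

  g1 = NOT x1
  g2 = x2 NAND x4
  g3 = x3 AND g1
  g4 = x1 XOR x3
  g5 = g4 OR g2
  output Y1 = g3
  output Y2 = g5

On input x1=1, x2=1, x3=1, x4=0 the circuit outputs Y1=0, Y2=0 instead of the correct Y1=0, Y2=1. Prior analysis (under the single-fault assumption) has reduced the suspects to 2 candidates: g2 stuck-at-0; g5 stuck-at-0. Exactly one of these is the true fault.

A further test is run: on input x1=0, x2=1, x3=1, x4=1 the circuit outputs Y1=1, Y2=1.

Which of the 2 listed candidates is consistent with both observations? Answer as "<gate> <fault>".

Evaluate each candidate on input x1=0, x2=1, x3=1, x4=1:
  g2 stuck-at-0: g1=1, g2=0 [stuck-at-0], g3=1, g4=1, g5=1 → Y1=1, Y2=1 — matches
  g5 stuck-at-0: g1=1, g2=0, g3=1, g4=1, g5=0 [stuck-at-0] → Y1=1, Y2=0 — eliminated
Only g2 stuck-at-0 reproduces the observed Y1=1, Y2=1.

g2 stuck-at-0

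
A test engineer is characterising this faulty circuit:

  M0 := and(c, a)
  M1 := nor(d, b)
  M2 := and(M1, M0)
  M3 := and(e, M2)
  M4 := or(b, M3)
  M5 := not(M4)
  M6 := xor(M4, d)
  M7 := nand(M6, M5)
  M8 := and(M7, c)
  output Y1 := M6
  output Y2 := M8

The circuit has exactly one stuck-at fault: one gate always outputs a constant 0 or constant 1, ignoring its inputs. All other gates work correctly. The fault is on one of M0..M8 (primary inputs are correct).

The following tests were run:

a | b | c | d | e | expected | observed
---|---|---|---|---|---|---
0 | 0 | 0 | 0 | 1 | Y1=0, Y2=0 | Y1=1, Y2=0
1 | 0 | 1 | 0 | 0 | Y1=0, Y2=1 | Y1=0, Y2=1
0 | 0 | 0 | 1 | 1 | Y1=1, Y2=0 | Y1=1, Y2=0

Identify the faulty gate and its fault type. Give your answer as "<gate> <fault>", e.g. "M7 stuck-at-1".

Fault-free values for test 1 (a=0, b=0, c=0, d=0, e=1): M0=0, M1=1, M2=0, M3=0, M4=0, M5=1, M6=0, M7=1, M8=0, giving Y1=0, Y2=0. Observed Y1=1, Y2=0.
Test 1: faults giving observed Y1=1, Y2=0 are {M0 stuck-at-1, M2 stuck-at-1, M3 stuck-at-1, M4 stuck-at-1, M6 stuck-at-1}.
Test 2 (a=1, b=0, c=1, d=0, e=0): fault-free M0=1, M1=1, M2=1, M3=0, M4=0, M5=1, M6=0, M7=1, M8=1 → Y1=0, Y2=1; observed Y1=0, Y2=1. Eliminates M3 stuck-at-1, M4 stuck-at-1, M6 stuck-at-1.
Test 3 (a=0, b=0, c=0, d=1, e=1): fault-free M0=0, M1=0, M2=0, M3=0, M4=0, M5=1, M6=1, M7=0, M8=0 → Y1=1, Y2=0; observed Y1=1, Y2=0. Eliminates M2 stuck-at-1.
Only M0 stuck-at-1 is consistent with every test.

M0 stuck-at-1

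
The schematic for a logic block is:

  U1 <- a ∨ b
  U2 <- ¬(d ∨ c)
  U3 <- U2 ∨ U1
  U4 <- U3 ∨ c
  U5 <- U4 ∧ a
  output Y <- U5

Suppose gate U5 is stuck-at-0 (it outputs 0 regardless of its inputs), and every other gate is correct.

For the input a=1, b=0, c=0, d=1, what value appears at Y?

Propagate with U5 forced: U1=1, U2=0, U3=1, U4=1, U5=0 [stuck-at-0].
So Y = 0. (Without the fault it would be 1.)

0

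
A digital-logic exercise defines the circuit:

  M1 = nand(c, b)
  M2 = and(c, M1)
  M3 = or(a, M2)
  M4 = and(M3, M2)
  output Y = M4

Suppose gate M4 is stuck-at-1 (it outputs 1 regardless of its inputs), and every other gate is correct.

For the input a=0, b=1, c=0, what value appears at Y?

1

Propagate with M4 forced: M1=1, M2=0, M3=0, M4=1 [stuck-at-1].
So Y = 1. (Without the fault it would be 0.)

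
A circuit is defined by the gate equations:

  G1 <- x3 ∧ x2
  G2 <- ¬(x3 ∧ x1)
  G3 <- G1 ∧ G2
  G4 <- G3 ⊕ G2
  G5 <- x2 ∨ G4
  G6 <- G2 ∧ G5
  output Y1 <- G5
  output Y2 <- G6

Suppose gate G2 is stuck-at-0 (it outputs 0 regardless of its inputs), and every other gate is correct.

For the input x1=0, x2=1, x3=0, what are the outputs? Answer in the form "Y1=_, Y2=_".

Y1=1, Y2=0

Propagate with G2 forced: G1=0, G2=0 [stuck-at-0], G3=0, G4=0, G5=1, G6=0.
So the outputs are Y1=1, Y2=0. (Without the fault they would be Y1=1, Y2=1.)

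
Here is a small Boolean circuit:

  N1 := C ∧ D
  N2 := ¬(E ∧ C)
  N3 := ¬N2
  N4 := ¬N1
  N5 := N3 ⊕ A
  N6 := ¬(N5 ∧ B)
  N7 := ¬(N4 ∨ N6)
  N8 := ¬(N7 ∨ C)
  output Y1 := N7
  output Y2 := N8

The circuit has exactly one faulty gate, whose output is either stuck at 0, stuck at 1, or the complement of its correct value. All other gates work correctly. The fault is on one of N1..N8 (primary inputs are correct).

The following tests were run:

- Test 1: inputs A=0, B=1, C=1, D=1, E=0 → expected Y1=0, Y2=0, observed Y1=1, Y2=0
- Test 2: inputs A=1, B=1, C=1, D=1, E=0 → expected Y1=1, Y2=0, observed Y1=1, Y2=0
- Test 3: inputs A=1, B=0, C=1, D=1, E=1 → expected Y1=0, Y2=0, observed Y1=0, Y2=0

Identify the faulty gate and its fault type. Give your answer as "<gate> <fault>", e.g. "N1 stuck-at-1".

Fault-free values for test 1 (A=0, B=1, C=1, D=1, E=0): N1=1, N2=1, N3=0, N4=0, N5=0, N6=1, N7=0, N8=0, giving Y1=0, Y2=0. Observed Y1=1, Y2=0.
Test 1: faults giving observed Y1=1, Y2=0 are {N2 stuck-at-0, N2 inverted output, N3 stuck-at-1, N3 inverted output, N5 stuck-at-1, N5 inverted output, N6 stuck-at-0, N6 inverted output, N7 stuck-at-1, N7 inverted output}.
Test 2 (A=1, B=1, C=1, D=1, E=0): fault-free N1=1, N2=1, N3=0, N4=0, N5=1, N6=0, N7=1, N8=0 → Y1=1, Y2=0; observed Y1=1, Y2=0. Eliminates N2 stuck-at-0, N2 inverted output, N3 stuck-at-1, N3 inverted output, N5 inverted output, N6 inverted output, N7 inverted output.
Test 3 (A=1, B=0, C=1, D=1, E=1): fault-free N1=1, N2=0, N3=1, N4=0, N5=0, N6=1, N7=0, N8=0 → Y1=0, Y2=0; observed Y1=0, Y2=0. Eliminates N6 stuck-at-0, N7 stuck-at-1.
Only N5 stuck-at-1 is consistent with every test.

N5 stuck-at-1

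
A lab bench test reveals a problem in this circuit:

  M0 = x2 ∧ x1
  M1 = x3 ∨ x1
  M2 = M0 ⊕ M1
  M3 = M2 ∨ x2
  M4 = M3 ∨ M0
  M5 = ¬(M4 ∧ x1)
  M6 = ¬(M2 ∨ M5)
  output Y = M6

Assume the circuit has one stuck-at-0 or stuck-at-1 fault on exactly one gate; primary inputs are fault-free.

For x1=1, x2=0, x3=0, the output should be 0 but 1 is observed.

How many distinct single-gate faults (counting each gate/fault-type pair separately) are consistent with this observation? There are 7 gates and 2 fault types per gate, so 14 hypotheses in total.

2

Fault-free: M0=0, M1=1, M2=1, M3=1, M4=1, M5=0, M6=0 → 0. Observed 1.
  M0 stuck-at-0: output 0 ✗
  M0 stuck-at-1: output 1 ✓
  M1 stuck-at-0: output 0 ✗
  M1 stuck-at-1: output 0 ✗
  M2 stuck-at-0: output 0 ✗
  M2 stuck-at-1: output 0 ✗
  M3 stuck-at-0: output 0 ✗
  M3 stuck-at-1: output 0 ✗
  M4 stuck-at-0: output 0 ✗
  M4 stuck-at-1: output 0 ✗
  M5 stuck-at-0: output 0 ✗
  M5 stuck-at-1: output 0 ✗
  M6 stuck-at-0: output 0 ✗
  M6 stuck-at-1: output 1 ✓
Consistent faults: {M0 stuck-at-1, M6 stuck-at-1} — 2 in all.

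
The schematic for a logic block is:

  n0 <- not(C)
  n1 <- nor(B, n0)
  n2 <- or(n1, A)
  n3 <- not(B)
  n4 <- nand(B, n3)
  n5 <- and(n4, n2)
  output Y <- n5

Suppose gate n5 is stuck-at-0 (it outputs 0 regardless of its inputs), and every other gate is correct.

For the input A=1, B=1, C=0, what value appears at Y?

Propagate with n5 forced: n0=1, n1=0, n2=1, n3=0, n4=1, n5=0 [stuck-at-0].
So Y = 0. (Without the fault it would be 1.)

0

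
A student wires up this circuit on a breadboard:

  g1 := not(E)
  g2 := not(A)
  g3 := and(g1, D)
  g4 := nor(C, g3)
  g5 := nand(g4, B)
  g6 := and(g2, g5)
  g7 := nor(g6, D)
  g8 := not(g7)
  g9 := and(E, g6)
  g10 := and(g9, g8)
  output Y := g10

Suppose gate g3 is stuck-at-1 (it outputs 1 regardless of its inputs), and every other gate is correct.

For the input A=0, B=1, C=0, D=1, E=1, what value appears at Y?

Propagate with g3 forced: g1=0, g2=1, g3=1 [stuck-at-1], g4=0, g5=1, g6=1, g7=0, g8=1, g9=1, g10=1.
So Y = 1. (Without the fault it would be 0.)

1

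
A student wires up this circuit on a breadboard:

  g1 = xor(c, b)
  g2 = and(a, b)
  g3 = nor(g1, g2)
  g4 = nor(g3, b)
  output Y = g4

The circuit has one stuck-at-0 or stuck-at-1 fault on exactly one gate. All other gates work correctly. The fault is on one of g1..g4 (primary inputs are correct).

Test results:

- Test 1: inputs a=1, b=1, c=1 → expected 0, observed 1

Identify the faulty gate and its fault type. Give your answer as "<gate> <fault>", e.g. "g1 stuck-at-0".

Fault-free values for test 1 (a=1, b=1, c=1): g1=0, g2=1, g3=0, g4=0, giving Y=0. Observed 1.
Test 1: faults giving observed 1 are {g4 stuck-at-1}.
Only g4 stuck-at-1 is consistent with every test.

g4 stuck-at-1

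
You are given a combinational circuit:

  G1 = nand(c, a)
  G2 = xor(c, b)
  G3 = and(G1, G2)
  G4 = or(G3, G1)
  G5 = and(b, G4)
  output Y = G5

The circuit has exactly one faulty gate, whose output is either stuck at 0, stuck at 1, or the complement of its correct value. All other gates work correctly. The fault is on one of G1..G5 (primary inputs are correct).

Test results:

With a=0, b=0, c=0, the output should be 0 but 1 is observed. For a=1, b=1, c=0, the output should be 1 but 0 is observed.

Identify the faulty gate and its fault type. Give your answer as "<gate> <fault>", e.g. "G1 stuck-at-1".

Fault-free values for test 1 (a=0, b=0, c=0): G1=1, G2=0, G3=0, G4=1, G5=0, giving Y=0. Observed 1.
Test 1: faults giving observed 1 are {G5 stuck-at-1, G5 inverted output}.
Test 2 (a=1, b=1, c=0): fault-free G1=1, G2=1, G3=1, G4=1, G5=1 → 1; observed 0. Eliminates G5 stuck-at-1.
Only G5 inverted output is consistent with every test.

G5 inverted output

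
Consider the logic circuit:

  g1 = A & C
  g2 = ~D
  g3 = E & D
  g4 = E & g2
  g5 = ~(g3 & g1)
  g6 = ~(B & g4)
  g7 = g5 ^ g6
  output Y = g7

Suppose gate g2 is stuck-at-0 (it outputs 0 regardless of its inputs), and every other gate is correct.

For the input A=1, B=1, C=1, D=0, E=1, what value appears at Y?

0

Propagate with g2 forced: g1=1, g2=0 [stuck-at-0], g3=0, g4=0, g5=1, g6=1, g7=0.
So Y = 0. (Without the fault it would be 1.)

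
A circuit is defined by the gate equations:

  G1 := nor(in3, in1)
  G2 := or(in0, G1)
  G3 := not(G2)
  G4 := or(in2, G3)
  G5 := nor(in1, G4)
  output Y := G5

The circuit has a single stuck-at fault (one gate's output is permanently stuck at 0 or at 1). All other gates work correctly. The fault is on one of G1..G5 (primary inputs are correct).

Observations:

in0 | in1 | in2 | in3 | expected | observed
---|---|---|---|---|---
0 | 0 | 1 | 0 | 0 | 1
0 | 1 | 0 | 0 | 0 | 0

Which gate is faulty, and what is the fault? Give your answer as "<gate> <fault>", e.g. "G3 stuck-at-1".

Fault-free values for test 1 (in0=0, in1=0, in2=1, in3=0): G1=1, G2=1, G3=0, G4=1, G5=0, giving Y=0. Observed 1.
Test 1: faults giving observed 1 are {G4 stuck-at-0, G5 stuck-at-1}.
Test 2 (in0=0, in1=1, in2=0, in3=0): fault-free G1=0, G2=0, G3=1, G4=1, G5=0 → 0; observed 0. Eliminates G5 stuck-at-1.
Only G4 stuck-at-0 is consistent with every test.

G4 stuck-at-0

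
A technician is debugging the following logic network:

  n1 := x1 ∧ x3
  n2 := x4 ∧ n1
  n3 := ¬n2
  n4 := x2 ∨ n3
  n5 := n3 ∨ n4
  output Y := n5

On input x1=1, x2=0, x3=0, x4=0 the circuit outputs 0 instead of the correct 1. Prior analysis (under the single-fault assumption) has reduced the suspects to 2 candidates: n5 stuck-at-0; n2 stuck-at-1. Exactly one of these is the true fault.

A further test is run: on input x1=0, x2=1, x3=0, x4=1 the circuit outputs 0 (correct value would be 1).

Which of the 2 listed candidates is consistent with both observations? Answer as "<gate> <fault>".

Evaluate each candidate on input x1=0, x2=1, x3=0, x4=1:
  n5 stuck-at-0: n1=0, n2=0, n3=1, n4=1, n5=0 [stuck-at-0] → 0 — matches
  n2 stuck-at-1: n1=0, n2=1 [stuck-at-1], n3=0, n4=1, n5=1 → 1 — eliminated
Only n5 stuck-at-0 reproduces the observed 0.

n5 stuck-at-0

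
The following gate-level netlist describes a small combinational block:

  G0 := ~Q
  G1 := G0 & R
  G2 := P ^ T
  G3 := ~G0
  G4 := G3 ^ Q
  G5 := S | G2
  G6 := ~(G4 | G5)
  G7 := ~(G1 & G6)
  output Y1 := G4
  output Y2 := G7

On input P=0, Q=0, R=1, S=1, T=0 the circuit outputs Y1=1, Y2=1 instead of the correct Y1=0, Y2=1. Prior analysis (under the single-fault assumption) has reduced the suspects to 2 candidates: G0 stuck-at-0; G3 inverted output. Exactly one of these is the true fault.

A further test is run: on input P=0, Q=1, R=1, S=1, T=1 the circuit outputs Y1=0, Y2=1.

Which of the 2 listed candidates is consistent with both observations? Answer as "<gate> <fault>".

G0 stuck-at-0

Evaluate each candidate on input P=0, Q=1, R=1, S=1, T=1:
  G0 stuck-at-0: G0=0 [stuck-at-0], G1=0, G2=1, G3=1, G4=0, G5=1, G6=0, G7=1 → Y1=0, Y2=1 — matches
  G3 inverted output: G0=0, G1=0, G2=1, G3=0 [inverted output], G4=1, G5=1, G6=0, G7=1 → Y1=1, Y2=1 — eliminated
Only G0 stuck-at-0 reproduces the observed Y1=0, Y2=1.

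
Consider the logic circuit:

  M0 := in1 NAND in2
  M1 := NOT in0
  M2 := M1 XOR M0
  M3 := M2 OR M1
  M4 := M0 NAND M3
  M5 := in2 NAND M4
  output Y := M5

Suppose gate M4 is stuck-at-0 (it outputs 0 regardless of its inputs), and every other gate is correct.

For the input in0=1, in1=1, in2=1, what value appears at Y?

Propagate with M4 forced: M0=0, M1=0, M2=0, M3=0, M4=0 [stuck-at-0], M5=1.
So Y = 1. (Without the fault it would be 0.)

1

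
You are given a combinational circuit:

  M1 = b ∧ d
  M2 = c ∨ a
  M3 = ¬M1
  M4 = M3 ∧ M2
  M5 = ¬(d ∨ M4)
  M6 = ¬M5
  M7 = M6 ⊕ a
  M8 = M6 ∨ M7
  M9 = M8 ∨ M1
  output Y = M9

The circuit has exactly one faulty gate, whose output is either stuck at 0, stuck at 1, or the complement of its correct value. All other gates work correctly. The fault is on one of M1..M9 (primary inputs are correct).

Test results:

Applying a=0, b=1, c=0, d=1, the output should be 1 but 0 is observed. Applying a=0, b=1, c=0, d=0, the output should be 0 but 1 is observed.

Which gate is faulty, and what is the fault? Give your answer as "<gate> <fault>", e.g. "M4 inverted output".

M9 inverted output

Fault-free values for test 1 (a=0, b=1, c=0, d=1): M1=1, M2=0, M3=0, M4=0, M5=0, M6=1, M7=1, M8=1, M9=1, giving Y=1. Observed 0.
Test 1: faults giving observed 0 are {M9 stuck-at-0, M9 inverted output}.
Test 2 (a=0, b=1, c=0, d=0): fault-free M1=0, M2=0, M3=1, M4=0, M5=1, M6=0, M7=0, M8=0, M9=0 → 0; observed 1. Eliminates M9 stuck-at-0.
Only M9 inverted output is consistent with every test.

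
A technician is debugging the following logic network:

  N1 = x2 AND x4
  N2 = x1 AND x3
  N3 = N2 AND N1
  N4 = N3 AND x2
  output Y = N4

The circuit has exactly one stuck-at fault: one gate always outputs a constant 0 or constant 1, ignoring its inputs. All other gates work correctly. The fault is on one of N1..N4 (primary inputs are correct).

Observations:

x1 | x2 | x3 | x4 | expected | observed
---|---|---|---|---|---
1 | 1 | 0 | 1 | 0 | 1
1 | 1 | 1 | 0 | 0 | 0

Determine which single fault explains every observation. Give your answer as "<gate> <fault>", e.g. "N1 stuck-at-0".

Fault-free values for test 1 (x1=1, x2=1, x3=0, x4=1): N1=1, N2=0, N3=0, N4=0, giving Y=0. Observed 1.
Test 1: faults giving observed 1 are {N2 stuck-at-1, N3 stuck-at-1, N4 stuck-at-1}.
Test 2 (x1=1, x2=1, x3=1, x4=0): fault-free N1=0, N2=1, N3=0, N4=0 → 0; observed 0. Eliminates N3 stuck-at-1, N4 stuck-at-1.
Only N2 stuck-at-1 is consistent with every test.

N2 stuck-at-1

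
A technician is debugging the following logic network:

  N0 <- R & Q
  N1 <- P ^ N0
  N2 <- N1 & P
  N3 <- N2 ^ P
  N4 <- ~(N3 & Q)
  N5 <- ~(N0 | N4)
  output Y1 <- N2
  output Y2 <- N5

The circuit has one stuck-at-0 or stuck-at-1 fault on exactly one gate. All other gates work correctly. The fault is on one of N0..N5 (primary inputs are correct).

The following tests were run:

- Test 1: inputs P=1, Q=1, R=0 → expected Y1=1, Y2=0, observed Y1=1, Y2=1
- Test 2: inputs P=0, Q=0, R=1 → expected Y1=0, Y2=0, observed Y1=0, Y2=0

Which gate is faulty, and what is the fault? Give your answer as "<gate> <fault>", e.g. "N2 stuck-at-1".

Fault-free values for test 1 (P=1, Q=1, R=0): N0=0, N1=1, N2=1, N3=0, N4=1, N5=0, giving Y1=1, Y2=0. Observed Y1=1, Y2=1.
Test 1: faults giving observed Y1=1, Y2=1 are {N3 stuck-at-1, N4 stuck-at-0, N5 stuck-at-1}.
Test 2 (P=0, Q=0, R=1): fault-free N0=0, N1=0, N2=0, N3=0, N4=1, N5=0 → Y1=0, Y2=0; observed Y1=0, Y2=0. Eliminates N4 stuck-at-0, N5 stuck-at-1.
Only N3 stuck-at-1 is consistent with every test.

N3 stuck-at-1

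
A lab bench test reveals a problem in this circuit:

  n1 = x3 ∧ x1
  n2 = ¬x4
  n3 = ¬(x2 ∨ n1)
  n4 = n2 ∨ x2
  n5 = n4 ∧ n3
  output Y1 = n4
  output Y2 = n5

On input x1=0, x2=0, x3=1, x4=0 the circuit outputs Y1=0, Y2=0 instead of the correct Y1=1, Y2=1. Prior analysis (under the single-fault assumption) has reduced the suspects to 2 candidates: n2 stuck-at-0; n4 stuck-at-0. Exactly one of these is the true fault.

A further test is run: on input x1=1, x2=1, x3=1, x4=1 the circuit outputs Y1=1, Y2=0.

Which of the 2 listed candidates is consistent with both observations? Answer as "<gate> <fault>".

n2 stuck-at-0

Evaluate each candidate on input x1=1, x2=1, x3=1, x4=1:
  n2 stuck-at-0: n1=1, n2=0 [stuck-at-0], n3=0, n4=1, n5=0 → Y1=1, Y2=0 — matches
  n4 stuck-at-0: n1=1, n2=0, n3=0, n4=0 [stuck-at-0], n5=0 → Y1=0, Y2=0 — eliminated
Only n2 stuck-at-0 reproduces the observed Y1=1, Y2=0.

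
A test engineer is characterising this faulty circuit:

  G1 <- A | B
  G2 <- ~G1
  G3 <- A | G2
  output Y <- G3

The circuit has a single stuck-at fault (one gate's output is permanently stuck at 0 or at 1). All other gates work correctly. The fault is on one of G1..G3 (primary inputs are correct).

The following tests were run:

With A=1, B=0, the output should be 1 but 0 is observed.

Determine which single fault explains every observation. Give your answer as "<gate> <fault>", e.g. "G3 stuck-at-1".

G3 stuck-at-0

Fault-free values for test 1 (A=1, B=0): G1=1, G2=0, G3=1, giving Y=1. Observed 0.
Test 1: faults giving observed 0 are {G3 stuck-at-0}.
Only G3 stuck-at-0 is consistent with every test.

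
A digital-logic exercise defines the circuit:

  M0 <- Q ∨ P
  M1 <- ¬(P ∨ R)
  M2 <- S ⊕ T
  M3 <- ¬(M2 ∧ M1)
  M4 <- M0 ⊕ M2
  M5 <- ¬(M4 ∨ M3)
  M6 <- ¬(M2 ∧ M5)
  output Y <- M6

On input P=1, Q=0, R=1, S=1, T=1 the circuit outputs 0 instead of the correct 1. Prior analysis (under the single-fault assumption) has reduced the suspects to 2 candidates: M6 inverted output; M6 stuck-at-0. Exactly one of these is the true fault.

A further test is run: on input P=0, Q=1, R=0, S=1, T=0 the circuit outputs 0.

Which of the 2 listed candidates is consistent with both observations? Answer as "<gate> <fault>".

Evaluate each candidate on input P=0, Q=1, R=0, S=1, T=0:
  M6 inverted output: M0=1, M1=1, M2=1, M3=0, M4=0, M5=1, M6=1 [inverted output] → 1 — eliminated
  M6 stuck-at-0: M0=1, M1=1, M2=1, M3=0, M4=0, M5=1, M6=0 [stuck-at-0] → 0 — matches
Only M6 stuck-at-0 reproduces the observed 0.

M6 stuck-at-0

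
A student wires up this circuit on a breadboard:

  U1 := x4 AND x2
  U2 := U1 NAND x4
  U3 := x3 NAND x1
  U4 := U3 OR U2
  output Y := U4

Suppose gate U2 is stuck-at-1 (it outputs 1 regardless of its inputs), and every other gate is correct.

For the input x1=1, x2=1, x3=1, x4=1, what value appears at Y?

1

Propagate with U2 forced: U1=1, U2=1 [stuck-at-1], U3=0, U4=1.
So Y = 1. (Without the fault it would be 0.)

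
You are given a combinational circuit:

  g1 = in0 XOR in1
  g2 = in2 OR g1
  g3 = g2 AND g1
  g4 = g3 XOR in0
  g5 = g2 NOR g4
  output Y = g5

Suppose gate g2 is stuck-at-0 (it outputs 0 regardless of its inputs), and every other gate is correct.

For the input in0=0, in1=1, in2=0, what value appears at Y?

Propagate with g2 forced: g1=1, g2=0 [stuck-at-0], g3=0, g4=0, g5=1.
So Y = 1. (Without the fault it would be 0.)

1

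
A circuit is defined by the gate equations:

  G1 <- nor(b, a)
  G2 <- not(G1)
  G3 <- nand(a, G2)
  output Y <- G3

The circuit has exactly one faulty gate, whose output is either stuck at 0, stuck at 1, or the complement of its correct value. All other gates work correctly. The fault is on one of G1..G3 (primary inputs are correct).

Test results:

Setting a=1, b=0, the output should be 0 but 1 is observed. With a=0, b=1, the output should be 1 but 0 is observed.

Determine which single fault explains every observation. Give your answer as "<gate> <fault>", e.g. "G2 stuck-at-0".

G3 inverted output

Fault-free values for test 1 (a=1, b=0): G1=0, G2=1, G3=0, giving Y=0. Observed 1.
Test 1: faults giving observed 1 are {G1 stuck-at-1, G1 inverted output, G2 stuck-at-0, G2 inverted output, G3 stuck-at-1, G3 inverted output}.
Test 2 (a=0, b=1): fault-free G1=0, G2=1, G3=1 → 1; observed 0. Eliminates G1 stuck-at-1, G1 inverted output, G2 stuck-at-0, G2 inverted output, G3 stuck-at-1.
Only G3 inverted output is consistent with every test.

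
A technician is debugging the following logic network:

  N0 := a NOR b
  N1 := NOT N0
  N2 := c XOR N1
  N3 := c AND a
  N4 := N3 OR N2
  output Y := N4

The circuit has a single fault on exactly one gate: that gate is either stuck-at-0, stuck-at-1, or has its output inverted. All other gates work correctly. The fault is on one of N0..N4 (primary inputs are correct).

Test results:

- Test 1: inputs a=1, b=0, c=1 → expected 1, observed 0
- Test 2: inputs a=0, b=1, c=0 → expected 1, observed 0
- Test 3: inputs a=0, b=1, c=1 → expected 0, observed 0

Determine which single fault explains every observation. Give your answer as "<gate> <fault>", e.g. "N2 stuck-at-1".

Fault-free values for test 1 (a=1, b=0, c=1): N0=0, N1=1, N2=0, N3=1, N4=1, giving Y=1. Observed 0.
Test 1: faults giving observed 0 are {N3 stuck-at-0, N3 inverted output, N4 stuck-at-0, N4 inverted output}.
Test 2 (a=0, b=1, c=0): fault-free N0=0, N1=1, N2=1, N3=0, N4=1 → 1; observed 0. Eliminates N3 stuck-at-0, N3 inverted output.
Test 3 (a=0, b=1, c=1): fault-free N0=0, N1=1, N2=0, N3=0, N4=0 → 0; observed 0. Eliminates N4 inverted output.
Only N4 stuck-at-0 is consistent with every test.

N4 stuck-at-0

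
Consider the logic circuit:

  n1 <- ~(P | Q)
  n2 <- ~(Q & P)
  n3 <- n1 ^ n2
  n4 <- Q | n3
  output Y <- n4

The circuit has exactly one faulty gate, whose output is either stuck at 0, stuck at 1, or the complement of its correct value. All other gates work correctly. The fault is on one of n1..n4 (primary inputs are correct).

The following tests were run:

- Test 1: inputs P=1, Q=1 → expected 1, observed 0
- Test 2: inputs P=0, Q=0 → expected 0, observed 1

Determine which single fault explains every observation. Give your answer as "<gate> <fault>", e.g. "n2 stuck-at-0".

n4 inverted output

Fault-free values for test 1 (P=1, Q=1): n1=0, n2=0, n3=0, n4=1, giving Y=1. Observed 0.
Test 1: faults giving observed 0 are {n4 stuck-at-0, n4 inverted output}.
Test 2 (P=0, Q=0): fault-free n1=1, n2=1, n3=0, n4=0 → 0; observed 1. Eliminates n4 stuck-at-0.
Only n4 inverted output is consistent with every test.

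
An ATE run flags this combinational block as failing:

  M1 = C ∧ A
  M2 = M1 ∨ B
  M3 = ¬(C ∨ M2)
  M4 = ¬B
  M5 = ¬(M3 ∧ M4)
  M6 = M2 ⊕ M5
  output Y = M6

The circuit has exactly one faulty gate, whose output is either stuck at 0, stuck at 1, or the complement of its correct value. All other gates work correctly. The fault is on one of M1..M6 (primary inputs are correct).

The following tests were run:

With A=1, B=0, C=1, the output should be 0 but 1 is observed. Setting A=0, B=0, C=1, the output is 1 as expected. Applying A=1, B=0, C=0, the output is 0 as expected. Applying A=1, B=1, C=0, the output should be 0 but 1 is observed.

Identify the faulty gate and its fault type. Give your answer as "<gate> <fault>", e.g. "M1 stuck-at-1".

Fault-free values for test 1 (A=1, B=0, C=1): M1=1, M2=1, M3=0, M4=1, M5=1, M6=0, giving Y=0. Observed 1.
Test 1: faults giving observed 1 are {M1 stuck-at-0, M1 inverted output, M2 stuck-at-0, M2 inverted output, M3 stuck-at-1, M3 inverted output, M5 stuck-at-0, M5 inverted output, M6 stuck-at-1, M6 inverted output}.
Test 2 (A=0, B=0, C=1): fault-free M1=0, M2=0, M3=0, M4=1, M5=1, M6=1 → 1; observed 1. Eliminates M1 inverted output, M2 inverted output, M3 stuck-at-1, M3 inverted output, M5 stuck-at-0, M5 inverted output, M6 inverted output.
Test 3 (A=1, B=0, C=0): fault-free M1=0, M2=0, M3=1, M4=1, M5=0, M6=0 → 0; observed 0. Eliminates M6 stuck-at-1.
Test 4 (A=1, B=1, C=0): fault-free M1=0, M2=1, M3=0, M4=0, M5=1, M6=0 → 0; observed 1. Eliminates M1 stuck-at-0.
Only M2 stuck-at-0 is consistent with every test.

M2 stuck-at-0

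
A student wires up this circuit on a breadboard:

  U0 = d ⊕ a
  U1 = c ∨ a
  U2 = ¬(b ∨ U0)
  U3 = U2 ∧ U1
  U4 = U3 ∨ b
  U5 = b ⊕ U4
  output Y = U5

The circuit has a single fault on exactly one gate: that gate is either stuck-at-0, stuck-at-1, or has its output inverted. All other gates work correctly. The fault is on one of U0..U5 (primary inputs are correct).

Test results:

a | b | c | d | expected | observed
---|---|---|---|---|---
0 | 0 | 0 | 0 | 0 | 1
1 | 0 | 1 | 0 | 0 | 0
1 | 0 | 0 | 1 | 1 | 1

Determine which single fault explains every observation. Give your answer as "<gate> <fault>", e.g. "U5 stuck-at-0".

Fault-free values for test 1 (a=0, b=0, c=0, d=0): U0=0, U1=0, U2=1, U3=0, U4=0, U5=0, giving Y=0. Observed 1.
Test 1: faults giving observed 1 are {U1 stuck-at-1, U1 inverted output, U3 stuck-at-1, U3 inverted output, U4 stuck-at-1, U4 inverted output, U5 stuck-at-1, U5 inverted output}.
Test 2 (a=1, b=0, c=1, d=0): fault-free U0=1, U1=1, U2=0, U3=0, U4=0, U5=0 → 0; observed 0. Eliminates U3 stuck-at-1, U3 inverted output, U4 stuck-at-1, U4 inverted output, U5 stuck-at-1, U5 inverted output.
Test 3 (a=1, b=0, c=0, d=1): fault-free U0=0, U1=1, U2=1, U3=1, U4=1, U5=1 → 1; observed 1. Eliminates U1 inverted output.
Only U1 stuck-at-1 is consistent with every test.

U1 stuck-at-1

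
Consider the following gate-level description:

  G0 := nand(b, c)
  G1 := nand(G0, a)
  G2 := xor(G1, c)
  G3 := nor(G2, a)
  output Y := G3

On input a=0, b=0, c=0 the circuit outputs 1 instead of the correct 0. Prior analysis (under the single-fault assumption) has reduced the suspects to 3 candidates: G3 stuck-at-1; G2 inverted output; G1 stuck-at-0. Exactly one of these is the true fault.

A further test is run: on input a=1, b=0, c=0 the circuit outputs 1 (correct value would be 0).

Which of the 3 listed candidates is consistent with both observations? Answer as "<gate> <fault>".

G3 stuck-at-1

Evaluate each candidate on input a=1, b=0, c=0:
  G3 stuck-at-1: G0=1, G1=0, G2=0, G3=1 [stuck-at-1] → 1 — matches
  G2 inverted output: G0=1, G1=0, G2=1 [inverted output], G3=0 → 0 — eliminated
  G1 stuck-at-0: G0=1, G1=0 [stuck-at-0], G2=0, G3=0 → 0 — eliminated
Only G3 stuck-at-1 reproduces the observed 1.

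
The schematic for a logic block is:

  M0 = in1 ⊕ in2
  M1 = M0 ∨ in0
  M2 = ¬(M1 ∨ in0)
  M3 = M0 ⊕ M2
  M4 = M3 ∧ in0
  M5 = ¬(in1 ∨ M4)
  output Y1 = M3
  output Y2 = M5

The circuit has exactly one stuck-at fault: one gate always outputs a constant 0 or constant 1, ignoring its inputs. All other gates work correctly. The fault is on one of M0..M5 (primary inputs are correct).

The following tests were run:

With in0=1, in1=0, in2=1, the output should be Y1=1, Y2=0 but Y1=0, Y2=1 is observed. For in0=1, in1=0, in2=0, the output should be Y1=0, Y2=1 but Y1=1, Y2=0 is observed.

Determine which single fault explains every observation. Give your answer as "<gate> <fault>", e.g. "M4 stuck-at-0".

M2 stuck-at-1

Fault-free values for test 1 (in0=1, in1=0, in2=1): M0=1, M1=1, M2=0, M3=1, M4=1, M5=0, giving Y1=1, Y2=0. Observed Y1=0, Y2=1.
Test 1: faults giving observed Y1=0, Y2=1 are {M0 stuck-at-0, M2 stuck-at-1, M3 stuck-at-0}.
Test 2 (in0=1, in1=0, in2=0): fault-free M0=0, M1=1, M2=0, M3=0, M4=0, M5=1 → Y1=0, Y2=1; observed Y1=1, Y2=0. Eliminates M0 stuck-at-0, M3 stuck-at-0.
Only M2 stuck-at-1 is consistent with every test.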